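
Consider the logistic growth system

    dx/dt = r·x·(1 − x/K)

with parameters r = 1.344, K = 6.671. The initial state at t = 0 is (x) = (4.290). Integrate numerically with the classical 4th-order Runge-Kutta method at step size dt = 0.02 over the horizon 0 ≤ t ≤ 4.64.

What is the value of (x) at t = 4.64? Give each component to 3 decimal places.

t=0.000: state=(4.290)
step 1 (dt=0.02): k1=(2.058), k2=(2.050), k3=(2.050), k4=(2.042); state += dt/6·(k1+2k2+2k3+k4)
t=0.020: state=(4.331)
t=0.040: state=(4.372)
t=0.060: state=(4.412)
continuing one RK4 step at a time; state shown every 10 steps (Δt=0.2):
t=0.200: state=(4.684)
t=0.400: state=(5.038)
t=0.600: state=(5.346)
t=0.800: state=(5.609)
t=1.000: state=(5.827)
t=1.200: state=(6.007)
t=1.400: state=(6.151)
t=1.600: state=(6.266)
t=1.800: state=(6.357)
t=2.000: state=(6.428)
t=2.200: state=(6.484)
t=2.400: state=(6.527)
t=2.600: state=(6.560)
t=2.800: state=(6.586)
t=3.000: state=(6.606)
t=3.200: state=(6.621)
t=3.400: state=(6.633)
t=3.600: state=(6.642)
t=3.800: state=(6.649)
t=4.000: state=(6.654)
t=4.200: state=(6.658)
t=4.400: state=(6.661)
t=4.600: state=(6.663)
t=4.640: state=(6.664)

(x) = (6.664)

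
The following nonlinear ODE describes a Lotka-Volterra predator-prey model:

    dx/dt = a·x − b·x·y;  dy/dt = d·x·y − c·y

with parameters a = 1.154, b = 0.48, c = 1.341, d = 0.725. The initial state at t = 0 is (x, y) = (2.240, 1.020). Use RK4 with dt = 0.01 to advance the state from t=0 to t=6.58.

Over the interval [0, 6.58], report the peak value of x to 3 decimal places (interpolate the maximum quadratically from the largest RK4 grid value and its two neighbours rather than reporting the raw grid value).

t=0.000: state=(2.240, 1.020)
step 1 (dt=0.01): k1=(1.488, 0.289), k2=(1.492, 0.295), k3=(1.492, 0.295), k4=(1.495, 0.301); state += dt/6·(k1+2k2+2k3+k4)
t=0.010: state=(2.255, 1.023)
t=0.020: state=(2.270, 1.026)
t=0.030: state=(2.285, 1.029)
continuing one RK4 step at a time; state shown every 25 steps (Δt=0.25):
t=0.250: state=(2.629, 1.134)
t=0.500: state=(3.026, 1.354)
t=0.750: state=(3.362, 1.730)
t=1.000: state=(3.527, 2.318)
t=1.250: state=(3.402, 3.122)
t=1.500: state=(2.960, 3.990)
t=1.750: state=(2.347, 4.621)
t=2.000: state=(1.772, 4.791)
t=2.250: state=(1.347, 4.534)
t=2.500: state=(1.073, 4.030)
t=2.750: state=(0.914, 3.446)
t=3.000: state=(0.835, 2.885)
t=3.250: state=(0.812, 2.394)
t=3.500: state=(0.834, 1.986)
t=3.750: state=(0.895, 1.660)
t=4.000: state=(0.994, 1.408)
t=4.250: state=(1.134, 1.221)
t=4.500: state=(1.318, 1.090)
t=4.750: state=(1.552, 1.010)
t=5.000: state=(1.838, 0.981)
t=5.250: state=(2.178, 1.009)
t=5.500: state=(2.562, 1.108)
t=5.750: state=(2.961, 1.307)
t=6.000: state=(3.314, 1.654)
t=6.250: state=(3.517, 2.203)
t=6.500: state=(3.446, 2.976)
t=6.580: state=(3.353, 3.257)
largest grid value and its neighbours: x(1.020)=3.52891, x(1.030)=3.52915, x(1.040)=3.52890
parabola through these three points peaks at t≈1.030 with x≈3.52915

max x = 3.529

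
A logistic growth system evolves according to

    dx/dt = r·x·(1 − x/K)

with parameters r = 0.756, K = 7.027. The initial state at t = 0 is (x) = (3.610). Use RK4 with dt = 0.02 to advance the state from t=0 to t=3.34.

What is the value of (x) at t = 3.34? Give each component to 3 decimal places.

t=0.000: state=(3.610)
step 1 (dt=0.02): k1=(1.327), k2=(1.327), k3=(1.327), k4=(1.326); state += dt/6·(k1+2k2+2k3+k4)
t=0.020: state=(3.637)
t=0.040: state=(3.663)
t=0.060: state=(3.690)
continuing one RK4 step at a time; state shown every 10 steps (Δt=0.2):
t=0.200: state=(3.874)
t=0.400: state=(4.135)
t=0.600: state=(4.388)
t=0.800: state=(4.632)
t=1.000: state=(4.865)
t=1.200: state=(5.084)
t=1.400: state=(5.290)
t=1.600: state=(5.480)
t=1.800: state=(5.654)
t=2.000: state=(5.814)
t=2.200: state=(5.958)
t=2.400: state=(6.088)
t=2.600: state=(6.204)
t=2.800: state=(6.308)
t=3.000: state=(6.400)
t=3.200: state=(6.481)
t=3.340: state=(6.532)

(x) = (6.532)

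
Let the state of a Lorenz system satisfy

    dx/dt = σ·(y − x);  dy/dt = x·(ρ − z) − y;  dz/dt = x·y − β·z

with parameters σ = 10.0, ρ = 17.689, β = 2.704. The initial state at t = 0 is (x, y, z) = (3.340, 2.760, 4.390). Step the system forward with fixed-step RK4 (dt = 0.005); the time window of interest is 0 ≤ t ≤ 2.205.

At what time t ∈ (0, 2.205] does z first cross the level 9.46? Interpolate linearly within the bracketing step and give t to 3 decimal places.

t=0.000: state=(3.340, 2.760, 4.390)
step 1 (dt=0.005): k1=(-5.800, 41.659, -2.652), k2=(-4.614, 41.384, -2.328), k3=(-4.650, 41.421, -2.324), k4=(-3.496, 41.181, -1.998); state += dt/6·(k1+2k2+2k3+k4)
t=0.005: state=(3.317, 2.967, 4.378)
t=0.010: state=(3.305, 3.172, 4.370)
t=0.015: state=(3.303, 3.376, 4.365)
continuing one RK4 step at a time; state shown every 20 steps (Δt=0.1):
t=0.100: state=(4.520, 7.105, 4.995)
t=0.195: state=(7.981, 12.492, 9.089)
next step: t=0.200: state=(8.208, 12.770, 9.475) — z has crossed 9.46
linear interpolation between t=0.195 (9.08900) and t=0.200 (9.47479) → t≈0.200

t = 0.200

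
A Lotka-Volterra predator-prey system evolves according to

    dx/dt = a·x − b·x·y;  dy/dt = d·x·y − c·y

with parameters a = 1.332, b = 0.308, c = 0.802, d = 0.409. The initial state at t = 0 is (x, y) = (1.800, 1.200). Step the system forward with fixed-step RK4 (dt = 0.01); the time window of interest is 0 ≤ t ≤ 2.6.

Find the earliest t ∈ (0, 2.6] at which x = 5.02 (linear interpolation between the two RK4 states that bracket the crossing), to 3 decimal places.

t = 1.157

t=0.000: state=(1.800, 1.200)
step 1 (dt=0.01): k1=(1.732, -0.079), k2=(1.741, -0.075), k3=(1.741, -0.075), k4=(1.749, -0.070); state += dt/6·(k1+2k2+2k3+k4)
t=0.010: state=(1.817, 1.199)
t=0.020: state=(1.835, 1.199)
t=0.030: state=(1.853, 1.198)
continuing one RK4 step at a time; state shown every 10 steps (Δt=0.1):
t=0.100: state=(1.982, 1.197)
t=0.200: state=(2.182, 1.202)
t=0.300: state=(2.402, 1.219)
t=0.400: state=(2.642, 1.247)
t=0.500: state=(2.903, 1.289)
t=0.600: state=(3.185, 1.347)
t=0.700: state=(3.487, 1.425)
t=0.800: state=(3.807, 1.527)
t=0.900: state=(4.141, 1.658)
t=1.000: state=(4.485, 1.825)
t=1.100: state=(4.829, 2.038)
t=1.150: state=(4.997, 2.165)
next step: t=1.160: state=(5.030, 2.192) — x has crossed 5.02
linear interpolation between t=1.150 (4.99692) and t=1.160 (5.03007) → t≈1.157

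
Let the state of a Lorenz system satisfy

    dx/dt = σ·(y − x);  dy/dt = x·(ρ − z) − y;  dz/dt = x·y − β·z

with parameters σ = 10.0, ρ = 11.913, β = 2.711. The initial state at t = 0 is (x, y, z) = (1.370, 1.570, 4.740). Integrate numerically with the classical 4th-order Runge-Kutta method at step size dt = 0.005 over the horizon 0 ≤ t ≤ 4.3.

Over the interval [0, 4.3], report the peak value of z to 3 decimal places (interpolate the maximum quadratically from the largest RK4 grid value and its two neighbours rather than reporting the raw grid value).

t=0.000: state=(1.370, 1.570, 4.740)
step 1 (dt=0.005): k1=(2.000, 8.257, -10.699), k2=(2.156, 8.309, -10.590), k3=(2.154, 8.311, -10.590), k4=(2.308, 8.366, -10.481); state += dt/6·(k1+2k2+2k3+k4)
t=0.005: state=(1.381, 1.612, 4.687)
t=0.010: state=(1.393, 1.654, 4.635)
t=0.015: state=(1.407, 1.696, 4.584)
continuing one RK4 step at a time; state shown every 40 steps (Δt=0.2):
t=0.200: state=(2.830, 4.113, 3.657)
t=0.400: state=(6.696, 9.053, 7.306)
t=0.600: state=(8.390, 6.803, 15.776)
t=0.800: state=(3.833, 2.123, 12.724)
t=1.000: state=(2.421, 2.483, 8.311)
t=1.200: state=(3.529, 4.552, 6.398)
t=1.400: state=(6.322, 7.851, 8.727)
t=1.600: state=(7.463, 6.647, 13.946)
t=1.800: state=(4.668, 3.418, 12.471)
t=2.000: state=(3.538, 3.600, 9.217)
t=2.200: state=(4.568, 5.459, 8.147)
t=2.400: state=(6.496, 7.242, 10.529)
t=2.600: state=(6.442, 5.662, 13.027)
t=2.800: state=(4.698, 4.058, 11.483)
t=3.000: state=(4.316, 4.545, 9.487)
t=3.200: state=(5.329, 6.003, 9.474)
t=3.400: state=(6.334, 6.478, 11.455)
t=3.600: state=(5.736, 5.148, 12.164)
t=3.800: state=(4.786, 4.550, 10.819)
t=4.000: state=(4.893, 5.198, 9.839)
t=4.200: state=(5.691, 6.073, 10.423)
t=4.300: state=(5.974, 6.134, 11.096)
largest grid value and its neighbours: z(0.625)=15.98816, z(0.630)=15.99714, z(0.635)=15.99564
parabola through these three points peaks at t≈0.632 with z≈15.99780

max z = 15.998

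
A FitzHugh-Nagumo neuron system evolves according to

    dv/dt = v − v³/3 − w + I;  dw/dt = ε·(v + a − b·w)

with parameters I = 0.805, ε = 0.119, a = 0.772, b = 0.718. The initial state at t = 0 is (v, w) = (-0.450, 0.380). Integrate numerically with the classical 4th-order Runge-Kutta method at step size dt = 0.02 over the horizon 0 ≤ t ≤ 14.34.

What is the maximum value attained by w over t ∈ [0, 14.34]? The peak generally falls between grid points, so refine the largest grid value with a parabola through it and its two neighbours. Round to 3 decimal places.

t=0.000: state=(-0.450, 0.380)
step 1 (dt=0.02): k1=(0.005, 0.006), k2=(0.005, 0.006), k3=(0.005, 0.006), k4=(0.005, 0.006); state += dt/6·(k1+2k2+2k3+k4)
t=0.020: state=(-0.450, 0.380)
t=0.040: state=(-0.450, 0.380)
t=0.060: state=(-0.450, 0.380)
continuing one RK4 step at a time; state shown every 25 steps (Δt=0.5):
t=0.500: state=(-0.448, 0.383)
t=1.000: state=(-0.446, 0.386)
t=1.500: state=(-0.445, 0.389)
t=2.000: state=(-0.445, 0.392)
t=2.500: state=(-0.447, 0.394)
t=3.000: state=(-0.452, 0.397)
t=3.500: state=(-0.460, 0.398)
t=4.000: state=(-0.473, 0.400)
t=4.500: state=(-0.493, 0.400)
t=5.000: state=(-0.522, 0.398)
t=5.500: state=(-0.562, 0.395)
t=6.000: state=(-0.616, 0.389)
t=6.500: state=(-0.685, 0.380)
t=7.000: state=(-0.768, 0.367)
t=7.500: state=(-0.862, 0.349)
t=8.000: state=(-0.957, 0.327)
t=8.500: state=(-1.044, 0.300)
t=9.000: state=(-1.114, 0.269)
t=9.500: state=(-1.161, 0.236)
t=10.000: state=(-1.185, 0.203)
t=10.500: state=(-1.190, 0.170)
t=11.000: state=(-1.180, 0.139)
t=11.500: state=(-1.158, 0.110)
t=12.000: state=(-1.126, 0.084)
t=12.500: state=(-1.087, 0.061)
t=13.000: state=(-1.041, 0.041)
t=13.500: state=(-0.988, 0.025)
t=14.000: state=(-0.927, 0.013)
t=14.340: state=(-0.881, 0.008)
largest grid value and its neighbours: w(4.300)=0.39974, w(4.320)=0.39974, w(4.340)=0.39974
parabola through these three points peaks at t≈4.315 with w≈0.39974

max w = 0.400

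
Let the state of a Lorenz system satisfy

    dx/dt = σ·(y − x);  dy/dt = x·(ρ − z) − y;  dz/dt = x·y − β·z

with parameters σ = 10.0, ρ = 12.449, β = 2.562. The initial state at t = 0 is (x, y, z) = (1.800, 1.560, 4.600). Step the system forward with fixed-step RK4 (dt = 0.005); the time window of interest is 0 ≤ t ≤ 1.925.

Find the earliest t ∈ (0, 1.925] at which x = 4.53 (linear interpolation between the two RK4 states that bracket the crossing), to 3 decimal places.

t = 0.271

t=0.000: state=(1.800, 1.560, 4.600)
step 1 (dt=0.005): k1=(-2.400, 12.568, -8.977), k2=(-2.026, 12.530, -8.873), k3=(-2.036, 12.537, -8.872), k4=(-1.671, 12.505, -8.767); state += dt/6·(k1+2k2+2k3+k4)
t=0.005: state=(1.790, 1.623, 4.556)
t=0.010: state=(1.783, 1.685, 4.512)
t=0.015: state=(1.780, 1.747, 4.470)
continuing one RK4 step at a time; state shown every 20 steps (Δt=0.1):
t=0.100: state=(2.122, 2.887, 3.935)
t=0.200: state=(3.256, 4.766, 3.950)
t=0.270: state=(4.507, 6.571, 4.718)
next step: t=0.275: state=(4.611, 6.713, 4.808) — x has crossed 4.53
linear interpolation between t=0.270 (4.50716) and t=0.275 (4.61131) → t≈0.271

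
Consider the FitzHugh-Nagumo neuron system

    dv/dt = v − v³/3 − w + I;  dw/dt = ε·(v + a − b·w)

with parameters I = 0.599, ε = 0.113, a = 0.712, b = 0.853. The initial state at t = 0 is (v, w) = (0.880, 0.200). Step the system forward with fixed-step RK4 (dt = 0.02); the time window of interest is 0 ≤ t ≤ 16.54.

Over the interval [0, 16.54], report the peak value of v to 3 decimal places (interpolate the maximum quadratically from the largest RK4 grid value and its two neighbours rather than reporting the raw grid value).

max v = 1.750

t=0.000: state=(0.880, 0.200)
step 1 (dt=0.02): k1=(1.052, 0.161), k2=(1.053, 0.162), k3=(1.053, 0.162), k4=(1.053, 0.163); state += dt/6·(k1+2k2+2k3+k4)
t=0.020: state=(0.901, 0.203)
t=0.040: state=(0.922, 0.207)
t=0.060: state=(0.943, 0.210)
continuing one RK4 step at a time; state shown every 50 steps (Δt=1):
t=1.000: state=(1.656, 0.403)
t=2.000: state=(1.742, 0.629)
t=3.000: state=(1.660, 0.831)
t=4.000: state=(1.557, 1.005)
t=5.000: state=(1.446, 1.151)
t=6.000: state=(1.327, 1.271)
t=7.000: state=(1.195, 1.367)
t=8.000: state=(1.039, 1.439)
t=9.000: state=(0.834, 1.484)
t=10.000: state=(0.512, 1.499)
t=11.000: state=(-0.163, 1.461)
t=12.000: state=(-1.470, 1.316)
t=13.000: state=(-1.922, 1.079)
t=14.000: state=(-1.878, 0.851)
t=15.000: state=(-1.796, 0.652)
t=16.000: state=(-1.713, 0.479)
t=16.540: state=(-1.669, 0.397)
largest grid value and its neighbours: v(1.680)=1.74985, v(1.700)=1.74990, v(1.720)=1.74986
parabola through these three points peaks at t≈1.700 with v≈1.74990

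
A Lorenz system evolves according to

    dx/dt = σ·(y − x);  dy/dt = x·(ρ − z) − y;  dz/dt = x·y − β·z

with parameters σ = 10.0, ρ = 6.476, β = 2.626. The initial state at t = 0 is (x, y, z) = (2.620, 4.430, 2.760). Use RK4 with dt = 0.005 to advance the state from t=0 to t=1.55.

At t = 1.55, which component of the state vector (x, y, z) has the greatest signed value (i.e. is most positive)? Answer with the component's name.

largest component: z

t=0.000: state=(2.620, 4.430, 2.760)
step 1 (dt=0.005): k1=(18.100, 5.306, 4.359), k2=(17.780, 5.432, 4.566), k3=(17.791, 5.427, 4.562), k4=(17.482, 5.548, 4.767); state += dt/6·(k1+2k2+2k3+k4)
t=0.005: state=(2.709, 4.457, 2.783)
t=0.010: state=(2.795, 4.485, 2.808)
t=0.015: state=(2.878, 4.515, 2.834)
continuing one RK4 step at a time; state shown every 20 steps (Δt=0.1):
t=0.100: state=(3.999, 5.083, 3.552)
t=0.200: state=(4.885, 5.567, 4.858)
t=0.300: state=(5.315, 5.468, 6.260)
t=0.400: state=(5.182, 4.785, 7.211)
t=0.500: state=(4.607, 3.909, 7.416)
t=0.600: state=(3.898, 3.222, 7.020)
t=0.700: state=(3.315, 2.840, 6.343)
t=0.800: state=(2.958, 2.716, 5.633)
t=0.900: state=(2.819, 2.775, 5.021)
t=1.000: state=(2.856, 2.967, 4.574)
t=1.100: state=(3.029, 3.257, 4.321)
t=1.200: state=(3.300, 3.607, 4.280)
t=1.300: state=(3.627, 3.964, 4.450)
t=1.400: state=(3.953, 4.257, 4.802)
t=1.500: state=(4.212, 4.414, 5.261)
t=1.550: state=(4.296, 4.426, 5.497)
compare at T: x=4.296, y=4.426, z=5.497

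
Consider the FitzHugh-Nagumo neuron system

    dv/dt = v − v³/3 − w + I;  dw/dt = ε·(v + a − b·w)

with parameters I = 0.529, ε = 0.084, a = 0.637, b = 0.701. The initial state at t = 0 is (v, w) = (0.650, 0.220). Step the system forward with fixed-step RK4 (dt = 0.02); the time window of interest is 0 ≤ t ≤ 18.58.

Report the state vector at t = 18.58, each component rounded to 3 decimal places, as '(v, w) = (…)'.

t=0.000: state=(0.650, 0.220)
step 1 (dt=0.02): k1=(0.867, 0.095), k2=(0.871, 0.096), k3=(0.871, 0.096), k4=(0.875, 0.097); state += dt/6·(k1+2k2+2k3+k4)
t=0.020: state=(0.667, 0.222)
t=0.040: state=(0.685, 0.224)
t=0.060: state=(0.703, 0.226)
continuing one RK4 step at a time; state shown every 50 steps (Δt=1):
t=1.000: state=(1.489, 0.349)
t=2.000: state=(1.726, 0.516)
t=3.000: state=(1.690, 0.678)
t=4.000: state=(1.613, 0.826)
t=5.000: state=(1.527, 0.959)
t=6.000: state=(1.434, 1.077)
t=7.000: state=(1.332, 1.180)
t=8.000: state=(1.217, 1.269)
t=9.000: state=(1.081, 1.342)
t=10.000: state=(0.902, 1.398)
t=11.000: state=(0.629, 1.434)
t=12.000: state=(0.084, 1.436)
t=13.000: state=(-1.170, 1.366)
t=14.000: state=(-1.946, 1.203)
t=15.000: state=(-1.958, 1.025)
t=16.000: state=(-1.902, 0.861)
t=17.000: state=(-1.842, 0.711)
t=18.000: state=(-1.782, 0.575)
t=18.580: state=(-1.748, 0.501)

(v, w) = (-1.748, 0.501)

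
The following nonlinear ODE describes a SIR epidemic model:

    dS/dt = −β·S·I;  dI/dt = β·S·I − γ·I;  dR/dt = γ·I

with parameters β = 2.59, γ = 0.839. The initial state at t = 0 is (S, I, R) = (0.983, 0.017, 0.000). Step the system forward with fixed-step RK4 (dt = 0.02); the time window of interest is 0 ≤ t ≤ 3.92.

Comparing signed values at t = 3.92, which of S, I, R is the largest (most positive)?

t=0.000: state=(0.983, 0.017, 0.000)
step 1 (dt=0.02): k1=(-0.043, 0.029, 0.014), k2=(-0.044, 0.029, 0.015), k3=(-0.044, 0.030, 0.015), k4=(-0.045, 0.030, 0.015); state += dt/6·(k1+2k2+2k3+k4)
t=0.020: state=(0.982, 0.018, 0.000)
t=0.040: state=(0.981, 0.018, 0.001)
t=0.060: state=(0.980, 0.019, 0.001)
continuing one RK4 step at a time; state shown every 10 steps (Δt=0.2):
t=0.200: state=(0.973, 0.024, 0.003)
t=0.400: state=(0.959, 0.033, 0.008)
t=0.600: state=(0.939, 0.046, 0.015)
t=0.800: state=(0.913, 0.063, 0.024)
t=1.000: state=(0.879, 0.085, 0.036)
t=1.200: state=(0.836, 0.112, 0.053)
t=1.400: state=(0.783, 0.144, 0.074)
t=1.600: state=(0.720, 0.179, 0.101)
t=1.800: state=(0.650, 0.216, 0.134)
t=2.000: state=(0.576, 0.251, 0.173)
t=2.200: state=(0.502, 0.280, 0.218)
t=2.400: state=(0.431, 0.302, 0.267)
t=2.600: state=(0.367, 0.314, 0.319)
t=2.800: state=(0.312, 0.316, 0.372)
t=3.000: state=(0.265, 0.310, 0.424)
t=3.200: state=(0.226, 0.298, 0.476)
t=3.400: state=(0.195, 0.281, 0.524)
t=3.600: state=(0.169, 0.261, 0.570)
t=3.800: state=(0.149, 0.240, 0.612)
t=3.920: state=(0.138, 0.227, 0.635)
compare at T: S=0.138, I=0.227, R=0.635

largest component: R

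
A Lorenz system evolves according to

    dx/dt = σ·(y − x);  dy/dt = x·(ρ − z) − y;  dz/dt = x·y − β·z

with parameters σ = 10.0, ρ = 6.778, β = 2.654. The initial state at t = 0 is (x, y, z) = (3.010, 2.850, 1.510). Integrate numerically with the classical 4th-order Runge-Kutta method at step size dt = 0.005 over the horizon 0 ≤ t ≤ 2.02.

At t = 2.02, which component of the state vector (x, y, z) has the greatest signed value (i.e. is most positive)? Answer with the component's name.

t=0.000: state=(3.010, 2.850, 1.510)
step 1 (dt=0.005): k1=(-1.600, 13.007, 4.571), k2=(-1.235, 12.919, 4.627), k3=(-1.246, 12.923, 4.629), k4=(-0.892, 12.840, 4.686); state += dt/6·(k1+2k2+2k3+k4)
t=0.005: state=(3.004, 2.915, 1.533)
t=0.010: state=(3.001, 2.978, 1.557)
t=0.015: state=(3.001, 3.042, 1.581)
continuing one RK4 step at a time; state shown every 20 steps (Δt=0.1):
t=0.100: state=(3.359, 4.057, 2.119)
t=0.200: state=(4.214, 5.159, 3.176)
t=0.300: state=(5.122, 5.923, 4.754)
t=0.400: state=(5.677, 5.929, 6.523)
t=0.500: state=(5.571, 5.120, 7.776)
t=0.600: state=(4.879, 4.022, 8.061)
t=0.700: state=(4.007, 3.181, 7.566)
t=0.800: state=(3.305, 2.744, 6.733)
t=0.900: state=(2.892, 2.622, 5.880)
t=1.000: state=(2.745, 2.712, 5.161)
t=1.100: state=(2.806, 2.953, 4.644)
t=1.200: state=(3.025, 3.308, 4.362)
t=1.300: state=(3.359, 3.737, 4.335)
t=1.400: state=(3.761, 4.175, 4.569)
t=1.500: state=(4.160, 4.528, 5.030)
t=1.600: state=(4.465, 4.694, 5.620)
t=1.700: state=(4.595, 4.620, 6.179)
t=1.800: state=(4.520, 4.352, 6.542)
t=1.900: state=(4.288, 4.008, 6.633)
t=2.000: state=(3.995, 3.707, 6.484)
t=2.020: state=(3.938, 3.658, 6.433)
compare at T: x=3.938, y=3.658, z=6.433

largest component: z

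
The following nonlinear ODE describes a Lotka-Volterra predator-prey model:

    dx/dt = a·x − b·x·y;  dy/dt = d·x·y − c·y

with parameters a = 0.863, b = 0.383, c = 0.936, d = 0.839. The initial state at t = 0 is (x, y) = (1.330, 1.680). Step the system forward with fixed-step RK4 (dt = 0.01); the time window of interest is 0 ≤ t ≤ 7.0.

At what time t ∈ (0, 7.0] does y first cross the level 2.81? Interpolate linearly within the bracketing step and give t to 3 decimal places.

t = 1.774

t=0.000: state=(1.330, 1.680)
step 1 (dt=0.01): k1=(0.292, 0.302), k2=(0.292, 0.305), k3=(0.292, 0.305), k4=(0.291, 0.307); state += dt/6·(k1+2k2+2k3+k4)
t=0.010: state=(1.333, 1.683)
t=0.020: state=(1.336, 1.686)
t=0.030: state=(1.339, 1.689)
continuing one RK4 step at a time; state shown every 25 steps (Δt=0.25):
t=0.250: state=(1.399, 1.770)
t=0.500: state=(1.457, 1.891)
t=0.750: state=(1.498, 2.041)
t=1.000: state=(1.517, 2.217)
t=1.250: state=(1.508, 2.410)
t=1.500: state=(1.472, 2.608)
t=1.750: state=(1.410, 2.793)
t=1.770: state=(1.404, 2.807)
next step: t=1.780: state=(1.401, 2.814) — y has crossed 2.81
linear interpolation between t=1.770 (2.80713) and t=1.780 (2.81389) → t≈1.774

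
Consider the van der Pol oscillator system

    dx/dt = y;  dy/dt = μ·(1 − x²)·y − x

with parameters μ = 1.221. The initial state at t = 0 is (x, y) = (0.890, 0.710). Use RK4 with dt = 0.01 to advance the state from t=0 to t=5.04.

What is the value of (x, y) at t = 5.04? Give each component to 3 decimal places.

t=0.000: state=(0.890, 0.710)
step 1 (dt=0.01): k1=(0.710, -0.710), k2=(0.706, -0.720), k3=(0.706, -0.720), k4=(0.703, -0.729); state += dt/6·(k1+2k2+2k3+k4)
t=0.010: state=(0.897, 0.703)
t=0.020: state=(0.904, 0.695)
t=0.030: state=(0.911, 0.688)
continuing one RK4 step at a time; state shown every 20 steps (Δt=0.2):
t=0.200: state=(1.015, 0.533)
t=0.400: state=(1.100, 0.308)
t=0.600: state=(1.138, 0.072)
t=0.800: state=(1.130, -0.153)
t=1.000: state=(1.078, -0.360)
t=1.200: state=(0.986, -0.560)
t=1.400: state=(0.853, -0.769)
t=1.600: state=(0.676, -1.012)
t=1.800: state=(0.444, -1.318)
t=2.000: state=(0.143, -1.712)
t=2.200: state=(-0.245, -2.170)
t=2.400: state=(-0.718, -2.507)
t=2.600: state=(-1.214, -2.342)
t=2.800: state=(-1.612, -1.566)
t=3.000: state=(-1.834, -0.684)
t=3.200: state=(-1.906, -0.089)
t=3.400: state=(-1.888, 0.234)
t=3.600: state=(-1.822, 0.409)
t=3.800: state=(-1.728, 0.519)
t=4.000: state=(-1.615, 0.607)
t=4.200: state=(-1.486, 0.694)
t=4.400: state=(-1.337, 0.796)
t=4.600: state=(-1.165, 0.928)
t=4.800: state=(-0.963, 1.108)
t=5.000: state=(-0.717, 1.363)
t=5.040: state=(-0.661, 1.427)

(x, y) = (-0.661, 1.427)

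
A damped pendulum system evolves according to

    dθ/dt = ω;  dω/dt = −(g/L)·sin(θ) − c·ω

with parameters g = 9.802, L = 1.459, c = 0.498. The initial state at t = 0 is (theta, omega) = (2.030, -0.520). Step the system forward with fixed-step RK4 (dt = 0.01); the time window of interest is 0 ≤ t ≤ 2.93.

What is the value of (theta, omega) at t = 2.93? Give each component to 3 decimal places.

t=0.000: state=(2.030, -0.520)
step 1 (dt=0.01): k1=(-0.520, -5.763), k2=(-0.549, -5.757), k3=(-0.549, -5.757), k4=(-0.578, -5.751); state += dt/6·(k1+2k2+2k3+k4)
t=0.010: state=(2.025, -0.578)
t=0.020: state=(2.018, -0.635)
t=0.030: state=(2.012, -0.692)
continuing one RK4 step at a time; state shown every 10 steps (Δt=0.1):
t=0.100: state=(1.949, -1.092)
t=0.200: state=(1.812, -1.662)
t=0.300: state=(1.617, -2.228)
t=0.400: state=(1.367, -2.772)
t=0.500: state=(1.065, -3.250)
t=0.600: state=(0.721, -3.601)
t=0.700: state=(0.351, -3.759)
t=0.800: state=(-0.023, -3.681)
t=0.900: state=(-0.377, -3.370)
t=1.000: state=(-0.691, -2.871)
t=1.100: state=(-0.947, -2.251)
t=1.200: state=(-1.139, -1.574)
t=1.300: state=(-1.262, -0.886)
t=1.400: state=(-1.317, -0.212)
t=1.500: state=(-1.305, 0.432)
t=1.600: state=(-1.232, 1.038)
t=1.700: state=(-1.100, 1.590)
t=1.800: state=(-0.916, 2.067)
t=1.900: state=(-0.690, 2.438)
t=2.000: state=(-0.433, 2.668)
t=2.100: state=(-0.162, 2.730)
t=2.200: state=(0.107, 2.614)
t=2.300: state=(0.356, 2.335)
t=2.400: state=(0.570, 1.927)
t=2.500: state=(0.738, 1.433)
t=2.600: state=(0.855, 0.892)
t=2.700: state=(0.916, 0.340)
t=2.800: state=(0.923, -0.200)
t=2.900: state=(0.877, -0.705)
t=2.930: state=(0.854, -0.847)

(theta, omega) = (0.854, -0.847)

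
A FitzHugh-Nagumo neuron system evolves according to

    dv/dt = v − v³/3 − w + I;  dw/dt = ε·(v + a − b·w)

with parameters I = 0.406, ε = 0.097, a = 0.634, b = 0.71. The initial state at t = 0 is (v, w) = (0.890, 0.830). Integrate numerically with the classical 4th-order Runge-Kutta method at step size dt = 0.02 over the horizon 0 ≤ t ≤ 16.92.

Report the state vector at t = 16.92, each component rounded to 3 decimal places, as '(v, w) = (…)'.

(v, w) = (-1.481, -0.058)

t=0.000: state=(0.890, 0.830)
step 1 (dt=0.02): k1=(0.231, 0.091), k2=(0.231, 0.091), k3=(0.231, 0.091), k4=(0.230, 0.091); state += dt/6·(k1+2k2+2k3+k4)
t=0.020: state=(0.895, 0.832)
t=0.040: state=(0.899, 0.834)
t=0.060: state=(0.904, 0.835)
continuing one RK4 step at a time; state shown every 50 steps (Δt=1):
t=1.000: state=(1.082, 0.927)
t=2.000: state=(1.157, 1.031)
t=3.000: state=(1.125, 1.130)
t=4.000: state=(1.017, 1.215)
t=5.000: state=(0.834, 1.281)
t=6.000: state=(0.511, 1.319)
t=7.000: state=(-0.207, 1.310)
t=8.000: state=(-1.570, 1.199)
t=9.000: state=(-1.968, 1.004)
t=10.000: state=(-1.931, 0.813)
t=11.000: state=(-1.866, 0.641)
t=12.000: state=(-1.801, 0.486)
t=13.000: state=(-1.735, 0.347)
t=14.000: state=(-1.670, 0.224)
t=15.000: state=(-1.605, 0.115)
t=16.000: state=(-1.541, 0.019)
t=16.920: state=(-1.481, -0.058)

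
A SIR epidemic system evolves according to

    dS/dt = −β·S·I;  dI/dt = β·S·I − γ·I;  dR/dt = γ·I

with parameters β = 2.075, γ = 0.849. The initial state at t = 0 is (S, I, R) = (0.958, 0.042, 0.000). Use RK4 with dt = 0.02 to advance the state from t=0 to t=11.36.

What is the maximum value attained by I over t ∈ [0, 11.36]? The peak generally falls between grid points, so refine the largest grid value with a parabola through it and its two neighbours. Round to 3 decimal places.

max I = 0.243

t=0.000: state=(0.958, 0.042, 0.000)
step 1 (dt=0.02): k1=(-0.083, 0.048, 0.036), k2=(-0.084, 0.048, 0.036), k3=(-0.084, 0.048, 0.036), k4=(-0.085, 0.049, 0.036); state += dt/6·(k1+2k2+2k3+k4)
t=0.020: state=(0.956, 0.043, 0.001)
t=0.040: state=(0.955, 0.044, 0.001)
t=0.060: state=(0.953, 0.045, 0.002)
continuing one RK4 step at a time; state shown every 25 steps (Δt=0.5):
t=0.500: state=(0.904, 0.072, 0.024)
t=1.000: state=(0.821, 0.116, 0.063)
t=1.500: state=(0.708, 0.168, 0.124)
t=2.000: state=(0.580, 0.215, 0.205)
t=2.500: state=(0.457, 0.240, 0.303)
t=3.000: state=(0.356, 0.239, 0.405)
t=3.500: state=(0.280, 0.217, 0.503)
t=4.000: state=(0.228, 0.184, 0.588)
t=4.500: state=(0.191, 0.150, 0.659)
t=5.000: state=(0.167, 0.118, 0.716)
t=5.500: state=(0.150, 0.091, 0.760)
t=6.000: state=(0.138, 0.069, 0.793)
t=6.500: state=(0.130, 0.052, 0.819)
t=7.000: state=(0.124, 0.039, 0.838)
t=7.500: state=(0.119, 0.029, 0.852)
t=8.000: state=(0.116, 0.021, 0.862)
t=8.500: state=(0.114, 0.016, 0.870)
t=9.000: state=(0.113, 0.011, 0.876)
t=9.500: state=(0.111, 0.008, 0.880)
t=10.000: state=(0.111, 0.006, 0.883)
t=10.500: state=(0.110, 0.005, 0.885)
t=11.000: state=(0.110, 0.003, 0.887)
t=11.360: state=(0.109, 0.003, 0.888)
largest grid value and its neighbours: I(2.700)=0.24273, I(2.720)=0.24275, I(2.740)=0.24273
parabola through these three points peaks at t≈2.721 with I≈0.24275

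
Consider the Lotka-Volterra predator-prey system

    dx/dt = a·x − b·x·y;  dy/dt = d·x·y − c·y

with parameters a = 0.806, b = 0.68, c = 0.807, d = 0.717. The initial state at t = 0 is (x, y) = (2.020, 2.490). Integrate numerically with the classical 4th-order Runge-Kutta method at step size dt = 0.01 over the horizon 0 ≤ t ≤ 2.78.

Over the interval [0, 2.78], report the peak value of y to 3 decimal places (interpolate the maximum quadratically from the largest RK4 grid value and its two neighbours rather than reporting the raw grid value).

t=0.000: state=(2.020, 2.490)
step 1 (dt=0.01): k1=(-1.792, 1.597), k2=(-1.795, 1.586), k3=(-1.795, 1.586), k4=(-1.798, 1.575); state += dt/6·(k1+2k2+2k3+k4)
t=0.010: state=(2.002, 2.506)
t=0.020: state=(1.984, 2.521)
t=0.030: state=(1.966, 2.537)
continuing one RK4 step at a time; state shown every 10 steps (Δt=0.1):
t=0.100: state=(1.839, 2.638)
t=0.200: state=(1.659, 2.758)
t=0.300: state=(1.486, 2.848)
t=0.400: state=(1.324, 2.905)
t=0.500: state=(1.177, 2.931)
t=0.600: state=(1.045, 2.928)
t=0.700: state=(0.929, 2.899)
t=0.800: state=(0.828, 2.848)
t=0.900: state=(0.741, 2.779)
t=1.000: state=(0.667, 2.696)
t=1.100: state=(0.604, 2.602)
t=1.200: state=(0.550, 2.502)
t=1.300: state=(0.505, 2.397)
t=1.400: state=(0.467, 2.289)
t=1.500: state=(0.434, 2.181)
t=1.600: state=(0.408, 2.074)
t=1.700: state=(0.385, 1.968)
t=1.800: state=(0.366, 1.865)
t=1.900: state=(0.351, 1.765)
t=2.000: state=(0.339, 1.669)
t=2.100: state=(0.329, 1.577)
t=2.200: state=(0.321, 1.489)
t=2.300: state=(0.315, 1.405)
t=2.400: state=(0.311, 1.326)
t=2.500: state=(0.309, 1.250)
t=2.600: state=(0.309, 1.179)
t=2.700: state=(0.310, 1.112)
t=2.780: state=(0.311, 1.061)
largest grid value and its neighbours: y(0.530)=2.93318, y(0.540)=2.93325, y(0.550)=2.93304
parabola through these three points peaks at t≈0.537 with y≈2.93325

max y = 2.933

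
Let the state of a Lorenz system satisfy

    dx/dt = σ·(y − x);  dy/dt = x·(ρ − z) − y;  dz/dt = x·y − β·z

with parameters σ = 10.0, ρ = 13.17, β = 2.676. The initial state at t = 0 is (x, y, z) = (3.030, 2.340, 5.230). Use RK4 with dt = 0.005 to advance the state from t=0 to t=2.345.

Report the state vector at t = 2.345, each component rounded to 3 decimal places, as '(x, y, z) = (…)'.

t=0.000: state=(3.030, 2.340, 5.230)
step 1 (dt=0.005): k1=(-6.900, 21.718, -6.905), k2=(-6.185, 21.579, -6.736), k3=(-6.206, 21.592, -6.734), k4=(-5.510, 21.465, -6.564); state += dt/6·(k1+2k2+2k3+k4)
t=0.005: state=(2.999, 2.448, 5.196)
t=0.010: state=(2.975, 2.555, 5.164)
t=0.015: state=(2.957, 2.661, 5.134)
continuing one RK4 step at a time; state shown every 20 steps (Δt=0.1):
t=0.100: state=(3.376, 4.494, 4.936)
t=0.200: state=(5.028, 7.151, 5.935)
t=0.300: state=(7.401, 9.806, 9.310)
t=0.400: state=(9.122, 9.740, 14.635)
t=0.500: state=(8.241, 6.036, 17.441)
t=0.600: state=(5.588, 2.950, 15.961)
t=0.700: state=(3.504, 2.048, 13.130)
t=0.800: state=(2.616, 2.224, 10.587)
t=0.900: state=(2.591, 2.888, 8.667)
t=1.000: state=(3.166, 4.014, 7.494)
t=1.100: state=(4.291, 5.693, 7.325)
t=1.200: state=(5.920, 7.708, 8.654)
t=1.300: state=(7.588, 8.926, 11.721)
t=1.400: state=(8.156, 7.815, 14.992)
t=1.500: state=(6.997, 5.242, 15.855)
t=1.600: state=(5.183, 3.531, 14.395)
t=1.700: state=(3.931, 3.109, 12.281)
t=1.800: state=(3.510, 3.457, 10.434)
t=1.900: state=(3.763, 4.299, 9.203)
t=2.000: state=(4.545, 5.555, 8.835)
t=2.100: state=(5.715, 6.988, 9.615)
t=2.200: state=(6.908, 7.896, 11.579)
t=2.300: state=(7.437, 7.417, 13.818)
t=2.345: state=(7.308, 6.763, 14.475)

(x, y, z) = (7.308, 6.763, 14.475)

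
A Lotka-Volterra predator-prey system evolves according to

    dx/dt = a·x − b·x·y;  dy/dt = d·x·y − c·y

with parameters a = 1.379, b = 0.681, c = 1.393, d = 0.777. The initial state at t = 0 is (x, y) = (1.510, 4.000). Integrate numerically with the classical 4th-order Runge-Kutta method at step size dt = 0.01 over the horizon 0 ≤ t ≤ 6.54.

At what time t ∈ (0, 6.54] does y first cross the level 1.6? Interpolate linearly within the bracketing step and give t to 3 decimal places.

t=0.000: state=(1.510, 4.000)
step 1 (dt=0.01): k1=(-2.031, -0.879), k2=(-2.013, -0.909), k3=(-2.013, -0.909), k4=(-1.995, -0.939); state += dt/6·(k1+2k2+2k3+k4)
t=0.010: state=(1.490, 3.991)
t=0.020: state=(1.470, 3.981)
t=0.030: state=(1.451, 3.971)
continuing one RK4 step at a time; state shown every 25 steps (Δt=0.25):
t=0.250: state=(1.109, 3.630)
t=0.500: state=(0.882, 3.102)
t=0.750: state=(0.769, 2.567)
t=1.000: state=(0.731, 2.094)
t=1.250: state=(0.748, 1.705)
t=1.320: state=(0.761, 1.611)
next step: t=1.330: state=(0.763, 1.598) — y has crossed 1.6
linear interpolation between t=1.320 (1.61134) and t=1.330 (1.59848) → t≈1.329

t = 1.329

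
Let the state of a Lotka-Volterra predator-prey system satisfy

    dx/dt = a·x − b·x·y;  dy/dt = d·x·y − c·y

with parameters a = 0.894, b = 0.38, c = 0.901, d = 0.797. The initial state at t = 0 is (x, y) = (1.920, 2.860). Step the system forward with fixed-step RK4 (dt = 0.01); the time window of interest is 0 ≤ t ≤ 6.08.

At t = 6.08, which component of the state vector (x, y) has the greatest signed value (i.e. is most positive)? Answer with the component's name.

largest component: x

t=0.000: state=(1.920, 2.860)
step 1 (dt=0.01): k1=(-0.370, 1.800), k2=(-0.376, 1.801), k3=(-0.376, 1.801), k4=(-0.383, 1.802); state += dt/6·(k1+2k2+2k3+k4)
t=0.010: state=(1.916, 2.878)
t=0.020: state=(1.912, 2.896)
t=0.030: state=(1.908, 2.914)
continuing one RK4 step at a time; state shown every 20 steps (Δt=0.2):
t=0.200: state=(1.822, 3.220)
t=0.400: state=(1.684, 3.558)
t=0.600: state=(1.519, 3.836)
t=0.800: state=(1.347, 4.026)
t=1.000: state=(1.181, 4.112)
t=1.200: state=(1.034, 4.096)
t=1.400: state=(0.908, 3.991)
t=1.600: state=(0.807, 3.820)
t=1.800: state=(0.728, 3.605)
t=2.000: state=(0.668, 3.363)
t=2.200: state=(0.624, 3.113)
t=2.400: state=(0.595, 2.864)
t=2.600: state=(0.577, 2.626)
t=2.800: state=(0.570, 2.402)
t=3.000: state=(0.573, 2.197)
t=3.200: state=(0.584, 2.012)
t=3.400: state=(0.603, 1.847)
t=3.600: state=(0.630, 1.701)
t=3.800: state=(0.665, 1.575)
t=4.000: state=(0.709, 1.467)
t=4.200: state=(0.761, 1.377)
t=4.400: state=(0.822, 1.305)
t=4.600: state=(0.892, 1.249)
t=4.800: state=(0.971, 1.210)
t=5.000: state=(1.060, 1.188)
t=5.200: state=(1.159, 1.184)
t=5.400: state=(1.266, 1.199)
t=5.600: state=(1.380, 1.236)
t=5.800: state=(1.499, 1.299)
t=6.000: state=(1.619, 1.391)
t=6.080: state=(1.666, 1.437)
compare at T: x=1.666, y=1.437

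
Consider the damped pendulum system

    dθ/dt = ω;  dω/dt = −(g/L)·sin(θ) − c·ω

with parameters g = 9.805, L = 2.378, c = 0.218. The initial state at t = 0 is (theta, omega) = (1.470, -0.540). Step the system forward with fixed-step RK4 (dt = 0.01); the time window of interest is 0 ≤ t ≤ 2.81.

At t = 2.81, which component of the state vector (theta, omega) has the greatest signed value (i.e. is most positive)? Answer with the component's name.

largest component: omega

t=0.000: state=(1.470, -0.540)
step 1 (dt=0.01): k1=(-0.540, -3.985), k2=(-0.560, -3.979), k3=(-0.560, -3.979), k4=(-0.580, -3.974); state += dt/6·(k1+2k2+2k3+k4)
t=0.010: state=(1.464, -0.580)
t=0.020: state=(1.458, -0.619)
t=0.030: state=(1.452, -0.659)
continuing one RK4 step at a time; state shown every 10 steps (Δt=0.1):
t=0.100: state=(1.396, -0.932)
t=0.200: state=(1.284, -1.309)
t=0.300: state=(1.135, -1.663)
t=0.400: state=(0.953, -1.979)
t=0.500: state=(0.741, -2.242)
t=0.600: state=(0.507, -2.432)
t=0.700: state=(0.258, -2.531)
t=0.800: state=(0.004, -2.530)
t=0.900: state=(-0.245, -2.426)
t=1.000: state=(-0.478, -2.229)
t=1.100: state=(-0.688, -1.955)
t=1.200: state=(-0.868, -1.627)
t=1.300: state=(-1.012, -1.262)
t=1.400: state=(-1.119, -0.877)
t=1.500: state=(-1.187, -0.485)
t=1.600: state=(-1.216, -0.094)
t=1.700: state=(-1.206, 0.291)
t=1.800: state=(-1.158, 0.662)
t=1.900: state=(-1.074, 1.015)
t=2.000: state=(-0.956, 1.340)
t=2.100: state=(-0.808, 1.626)
t=2.200: state=(-0.633, 1.860)
t=2.300: state=(-0.438, 2.028)
t=2.400: state=(-0.230, 2.118)
t=2.500: state=(-0.017, 2.122)
t=2.600: state=(0.192, 2.041)
t=2.700: state=(0.388, 1.880)
t=2.800: state=(0.565, 1.651)
t=2.810: state=(0.582, 1.625)
compare at T: theta=0.582, omega=1.625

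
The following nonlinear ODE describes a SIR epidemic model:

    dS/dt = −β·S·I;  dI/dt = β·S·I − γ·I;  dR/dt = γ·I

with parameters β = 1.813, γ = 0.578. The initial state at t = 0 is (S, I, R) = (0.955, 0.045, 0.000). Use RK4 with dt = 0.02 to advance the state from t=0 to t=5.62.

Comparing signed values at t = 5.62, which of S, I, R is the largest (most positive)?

t=0.000: state=(0.955, 0.045, 0.000)
step 1 (dt=0.02): k1=(-0.078, 0.052, 0.026), k2=(-0.079, 0.052, 0.026), k3=(-0.079, 0.052, 0.026), k4=(-0.080, 0.053, 0.027); state += dt/6·(k1+2k2+2k3+k4)
t=0.020: state=(0.953, 0.046, 0.001)
t=0.040: state=(0.952, 0.047, 0.001)
t=0.060: state=(0.950, 0.048, 0.002)
continuing one RK4 step at a time; state shown every 10 steps (Δt=0.2):
t=0.200: state=(0.938, 0.057, 0.006)
t=0.400: state=(0.916, 0.070, 0.013)
t=0.600: state=(0.891, 0.087, 0.022)
t=0.800: state=(0.860, 0.107, 0.033)
t=1.000: state=(0.824, 0.129, 0.047)
t=1.200: state=(0.783, 0.154, 0.063)
t=1.400: state=(0.737, 0.180, 0.083)
t=1.600: state=(0.687, 0.208, 0.105)
t=1.800: state=(0.634, 0.235, 0.131)
t=2.000: state=(0.579, 0.261, 0.159)
t=2.200: state=(0.525, 0.284, 0.191)
t=2.400: state=(0.471, 0.303, 0.225)
t=2.600: state=(0.421, 0.318, 0.261)
t=2.800: state=(0.375, 0.327, 0.298)
t=3.000: state=(0.332, 0.331, 0.336)
t=3.200: state=(0.295, 0.330, 0.375)
t=3.400: state=(0.262, 0.326, 0.413)
t=3.600: state=(0.233, 0.317, 0.450)
t=3.800: state=(0.208, 0.306, 0.486)
t=4.000: state=(0.187, 0.293, 0.521)
t=4.200: state=(0.168, 0.278, 0.554)
t=4.400: state=(0.153, 0.263, 0.585)
t=4.600: state=(0.139, 0.247, 0.614)
t=4.800: state=(0.128, 0.231, 0.642)
t=5.000: state=(0.118, 0.215, 0.668)
t=5.200: state=(0.109, 0.199, 0.692)
t=5.400: state=(0.102, 0.185, 0.714)
t=5.600: state=(0.095, 0.170, 0.734)
t=5.620: state=(0.095, 0.169, 0.736)
compare at T: S=0.095, I=0.169, R=0.736

largest component: R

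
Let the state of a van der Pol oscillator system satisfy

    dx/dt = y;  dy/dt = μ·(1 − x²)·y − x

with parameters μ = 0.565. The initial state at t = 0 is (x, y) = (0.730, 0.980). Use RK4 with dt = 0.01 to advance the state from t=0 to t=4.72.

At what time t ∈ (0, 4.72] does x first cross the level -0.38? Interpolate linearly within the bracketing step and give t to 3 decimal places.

t=0.000: state=(0.730, 0.980)
step 1 (dt=0.01): k1=(0.980, -0.471), k2=(0.978, -0.481), k3=(0.978, -0.481), k4=(0.975, -0.490); state += dt/6·(k1+2k2+2k3+k4)
t=0.010: state=(0.740, 0.975)
t=0.020: state=(0.750, 0.970)
t=0.030: state=(0.759, 0.965)
continuing one RK4 step at a time; state shown every 20 steps (Δt=0.2):
t=0.200: state=(0.914, 0.849)
t=0.400: state=(1.065, 0.652)
t=0.600: state=(1.172, 0.412)
t=0.800: state=(1.229, 0.157)
t=1.000: state=(1.235, -0.092)
t=1.200: state=(1.193, -0.325)
t=1.400: state=(1.106, -0.539)
t=1.600: state=(0.978, -0.742)
t=1.800: state=(0.810, -0.941)
t=2.000: state=(0.602, -1.141)
t=2.200: state=(0.353, -1.345)
t=2.400: state=(0.064, -1.542)
t=2.600: state=(-0.261, -1.704)
t=2.660: state=(-0.365, -1.737)
next step: t=2.670: state=(-0.382, -1.742) — x has crossed -0.38
linear interpolation between t=2.660 (-0.36462) and t=2.670 (-0.38202) → t≈2.669

t = 2.669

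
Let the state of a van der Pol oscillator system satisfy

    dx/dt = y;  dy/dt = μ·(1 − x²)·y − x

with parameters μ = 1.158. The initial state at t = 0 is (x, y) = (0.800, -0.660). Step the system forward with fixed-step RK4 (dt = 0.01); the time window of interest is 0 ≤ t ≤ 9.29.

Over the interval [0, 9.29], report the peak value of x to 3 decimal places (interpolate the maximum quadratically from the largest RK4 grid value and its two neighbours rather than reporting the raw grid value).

max x = 2.007

t=0.000: state=(0.800, -0.660)
step 1 (dt=0.01): k1=(-0.660, -1.075), k2=(-0.665, -1.078), k3=(-0.665, -1.078), k4=(-0.671, -1.081); state += dt/6·(k1+2k2+2k3+k4)
t=0.010: state=(0.793, -0.671)
t=0.020: state=(0.787, -0.682)
t=0.030: state=(0.780, -0.693)
continuing one RK4 step at a time; state shown every 50 steps (Δt=0.5):
t=0.500: state=(0.316, -1.328)
t=1.000: state=(-0.581, -2.232)
t=1.500: state=(-1.597, -1.348)
t=2.000: state=(-1.847, 0.114)
t=2.500: state=(-1.661, 0.552)
t=3.000: state=(-1.321, 0.817)
t=3.500: state=(-0.814, 1.265)
t=4.000: state=(0.038, 2.259)
t=4.500: state=(1.361, 2.474)
t=5.000: state=(1.997, 0.220)
t=5.500: state=(1.897, -0.444)
t=6.000: state=(1.620, -0.653)
t=6.500: state=(1.237, -0.905)
t=7.000: state=(0.670, -1.435)
t=7.500: state=(-0.305, -2.552)
t=8.000: state=(-1.615, -1.962)
t=8.500: state=(-2.010, 0.039)
t=9.000: state=(-1.848, 0.500)
t=9.290: state=(-1.686, 0.614)
largest grid value and its neighbours: x(5.080)=2.00673, x(5.090)=2.00689, x(5.100)=2.00685
parabola through these three points peaks at t≈5.093 with x≈2.00690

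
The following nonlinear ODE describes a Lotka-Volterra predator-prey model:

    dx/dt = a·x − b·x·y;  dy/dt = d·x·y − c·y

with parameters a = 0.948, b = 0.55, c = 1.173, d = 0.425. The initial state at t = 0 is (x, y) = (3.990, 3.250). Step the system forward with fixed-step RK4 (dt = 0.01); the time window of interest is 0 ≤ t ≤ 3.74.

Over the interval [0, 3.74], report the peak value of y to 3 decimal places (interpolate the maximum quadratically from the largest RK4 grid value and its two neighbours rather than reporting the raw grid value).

t=0.000: state=(3.990, 3.250)
step 1 (dt=0.01): k1=(-3.350, 1.699), k2=(-3.354, 1.680), k3=(-3.354, 1.680), k4=(-3.358, 1.661); state += dt/6·(k1+2k2+2k3+k4)
t=0.010: state=(3.956, 3.267)
t=0.020: state=(3.923, 3.283)
t=0.030: state=(3.889, 3.299)
continuing one RK4 step at a time; state shown every 20 steps (Δt=0.2):
t=0.200: state=(3.321, 3.507)
t=0.400: state=(2.714, 3.582)
t=0.600: state=(2.220, 3.490)
t=0.800: state=(1.848, 3.279)
t=1.000: state=(1.581, 2.998)
t=1.200: state=(1.397, 2.690)
t=1.400: state=(1.278, 2.382)
t=1.600: state=(1.208, 2.094)
t=1.800: state=(1.177, 1.832)
t=2.000: state=(1.178, 1.601)
t=2.200: state=(1.208, 1.401)
t=2.400: state=(1.264, 1.231)
t=2.600: state=(1.345, 1.087)
t=2.800: state=(1.452, 0.968)
t=3.000: state=(1.587, 0.871)
t=3.200: state=(1.750, 0.794)
t=3.400: state=(1.946, 0.734)
t=3.600: state=(2.175, 0.692)
t=3.740: state=(2.356, 0.672)
largest grid value and its neighbours: y(0.370)=3.58174, y(0.380)=3.58210, y(0.390)=3.58204
parabola through these three points peaks at t≈0.383 with y≈3.58213

max y = 3.582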